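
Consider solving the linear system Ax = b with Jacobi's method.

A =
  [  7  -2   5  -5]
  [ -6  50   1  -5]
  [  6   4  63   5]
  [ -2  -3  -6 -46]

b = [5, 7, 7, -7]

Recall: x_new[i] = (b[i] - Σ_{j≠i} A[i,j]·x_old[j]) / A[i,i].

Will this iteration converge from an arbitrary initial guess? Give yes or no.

Split A = D + L + U, D = diag(7, 50, 63, -46).
Jacobi: T = -D⁻¹(L+U), T[1,2] = -(1)/(50) = -0.0200; T[1,1] = 0.
  T[0,:] = [+0.0000, +0.2857, -0.7143, +0.7143]
  T[1,:] = [+0.1200, +0.0000, -0.0200, +0.1000]
  T[2,:] = [-0.0952, -0.0635, +0.0000, -0.0794]
  T[3,:] = [-0.0435, -0.0652, -0.1304, +0.0000]
moduli |λ_i(T)| = 0.3172, 0.2406, 0.0762, 0.0762.
ρ = 0.3172; 0.3172 < 1: convergent.

yes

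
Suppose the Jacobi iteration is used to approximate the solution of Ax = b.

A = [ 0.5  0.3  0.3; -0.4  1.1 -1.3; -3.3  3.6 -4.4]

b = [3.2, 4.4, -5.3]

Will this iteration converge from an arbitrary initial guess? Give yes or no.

no

Write A = D+L+U with D = diag(0.5, 1.1, -4.4).
T_J = -D⁻¹(L+U): T[1,0] = -(-0.4)/(1.1) = +0.3636; T[1,1] = 0.
  T[0,:] = [+0.0000, -0.6000, -0.6000]
  T[1,:] = [+0.3636, +0.0000, +1.1818]
  T[2,:] = [-0.7500, +0.8182, +0.0000]
moduli |λ_i(T)| = 1.2200, 0.8972, 0.3228.
ρ(T) = max|λ| = 1.2200; 1.2200 > 1 ⇒ diverges.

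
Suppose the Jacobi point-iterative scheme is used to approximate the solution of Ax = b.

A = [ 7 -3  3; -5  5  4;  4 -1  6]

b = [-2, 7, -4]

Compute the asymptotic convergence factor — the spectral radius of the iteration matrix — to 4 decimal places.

0.8724

A = D + L + U where D = diag(7, 5, 6).
Jacobi T = -D⁻¹(L+U): T[0,2] = -(3)/(7) = -0.4286; T[0,0] = 0.
  T[0,:] = [+0.0000, +0.4286, -0.4286]
  T[1,:] = [+1.0000, +0.0000, -0.8000]
  T[2,:] = [-0.6667, +0.1667, +0.0000]
eigenvalue magnitudes: 0.8724, 0.5369, 0.3355.
ρ(T) = max|λ| = 0.8724; 0.8724 < 1, so it converges for any x₀.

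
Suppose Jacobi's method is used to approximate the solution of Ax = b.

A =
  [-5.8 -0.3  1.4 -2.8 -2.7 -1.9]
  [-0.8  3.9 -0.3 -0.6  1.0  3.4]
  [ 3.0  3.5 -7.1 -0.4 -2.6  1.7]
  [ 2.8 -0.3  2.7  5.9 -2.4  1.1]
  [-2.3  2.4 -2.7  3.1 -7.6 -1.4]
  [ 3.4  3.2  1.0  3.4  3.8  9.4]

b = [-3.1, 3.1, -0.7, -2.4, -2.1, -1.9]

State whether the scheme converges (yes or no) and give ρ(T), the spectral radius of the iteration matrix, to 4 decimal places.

Let D = diag(-5.8, 3.9, -7.1, 5.9, -7.6, 9.4); L, U the strict triangles.
Jacobi: T = -D⁻¹(L+U), T[4,1] = -(2.4)/(-7.6) = +0.3158; T[4,4] = 0.
  T[0,:] = [+0.0000, -0.0517, +0.2414, -0.4828, -0.4655, -0.3276]
  T[1,:] = [+0.2051, +0.0000, +0.0769, +0.1538, -0.2564, -0.8718]
  T[2,:] = [+0.4225, +0.4930, +0.0000, -0.0563, -0.3662, +0.2394]
  T[3,:] = [-0.4746, +0.0508, -0.4576, +0.0000, +0.4068, -0.1864]
  T[4,:] = [-0.3026, +0.3158, -0.3553, +0.4079, +0.0000, -0.1842]
  T[5,:] = [-0.3617, -0.3404, -0.1064, -0.3617, -0.4043, +0.0000]
eigenvalue magnitudes: 1.1278, 0.7268, 0.6896, 0.6896, 0.3465, 0.2783.
ρ(T) = max|λ| = 1.1278; 1.1278 > 1: divergent.

no, ρ = 1.1278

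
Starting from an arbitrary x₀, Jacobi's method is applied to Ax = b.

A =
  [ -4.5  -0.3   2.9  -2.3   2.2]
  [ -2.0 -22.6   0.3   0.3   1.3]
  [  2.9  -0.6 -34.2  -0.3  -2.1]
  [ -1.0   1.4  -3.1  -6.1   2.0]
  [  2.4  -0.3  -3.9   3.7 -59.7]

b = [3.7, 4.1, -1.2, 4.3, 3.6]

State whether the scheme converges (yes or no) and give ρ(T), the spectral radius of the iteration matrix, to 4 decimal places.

yes, ρ = 0.4759

Diagonal D = diag(-4.5, -22.6, -34.2, -6.1, -59.7); L, U strict lower/upper.
Jacobi: T = -D⁻¹(L+U), T[3,0] = -(-1)/(-6.1) = -0.1639; T[3,3] = 0.
  T[0,:] = [+0.0000, -0.0667, +0.6444, -0.5111, +0.4889]
  T[1,:] = [-0.0885, +0.0000, +0.0133, +0.0133, +0.0575]
  T[2,:] = [+0.0848, -0.0175, +0.0000, -0.0088, -0.0614]
  T[3,:] = [-0.1639, +0.2295, -0.5082, +0.0000, +0.3279]
  T[4,:] = [+0.0402, -0.0050, -0.0653, +0.0620, +0.0000]
moduli |λ_i(T)| = 0.4759, 0.2977, 0.2596, 0.0896, 0.0083.
ρ = 0.4759; 0.4759 < 1: convergent.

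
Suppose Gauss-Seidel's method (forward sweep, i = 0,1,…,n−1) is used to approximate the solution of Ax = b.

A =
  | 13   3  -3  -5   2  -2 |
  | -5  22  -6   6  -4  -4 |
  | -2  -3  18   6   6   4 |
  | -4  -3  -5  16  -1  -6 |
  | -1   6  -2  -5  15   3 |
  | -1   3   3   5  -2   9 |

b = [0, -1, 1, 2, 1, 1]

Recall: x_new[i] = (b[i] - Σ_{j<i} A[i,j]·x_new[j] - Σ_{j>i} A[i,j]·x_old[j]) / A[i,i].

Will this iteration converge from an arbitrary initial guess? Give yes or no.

Diagonal D = diag(13, 22, 18, 16, 15, 9); L, U strict lower/upper.
GS T = -(D+L)⁻¹U: row 0 first, T[0,1] = -(3)/(13) = -0.2308; later rows by forward substitution.
  T[0,:] = [+0.0000  -0.2308  +0.2308  +0.3846  -0.1538  +0.1538]
  T[1,:] = [+0.0000  -0.0524  +0.3252  -0.1853  +0.1469  +0.2168]
  T[2,:] = [+0.0000  -0.0344  +0.0798  -0.3215  -0.3260  -0.1690]
  T[3,:] = [+0.0000  -0.0783  +0.1436  -0.0391  -0.0503  +0.4013]
  T[4,:] = [+0.0000  -0.0251  -0.0562  +0.0439  -0.1292  -0.1652]
  T[5,:] = [+0.0000  +0.0412  -0.2016  +0.2431  +0.0418  -0.2585]
|roots of det(T-λI)|: 0.5072, 0.2715, 0.1725, 0.1725, 0.0071, 0.0000.
ρ(T) = max|λ| = 0.5072; 0.5072 < 1, so it converges for any x₀.

yes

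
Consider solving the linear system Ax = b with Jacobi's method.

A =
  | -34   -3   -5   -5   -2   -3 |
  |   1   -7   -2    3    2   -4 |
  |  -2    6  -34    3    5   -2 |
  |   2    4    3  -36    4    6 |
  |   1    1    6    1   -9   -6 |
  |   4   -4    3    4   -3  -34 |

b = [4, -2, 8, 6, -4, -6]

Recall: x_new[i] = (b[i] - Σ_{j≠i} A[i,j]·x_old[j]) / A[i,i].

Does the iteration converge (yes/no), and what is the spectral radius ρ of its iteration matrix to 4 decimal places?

Let D = diag(-34, -7, -34, -36, -9, -34); L, U the strict triangles.
Jacobi: T = -D⁻¹(L+U), T[4,0] = -(1)/(-9) = +0.1111; T[4,4] = 0.
  T[0,:] = [+0.0000  -0.0882  -0.1471  -0.1471  -0.0588  -0.0882]
  T[1,:] = [+0.1429  +0.0000  -0.2857  +0.4286  +0.2857  -0.5714]
  T[2,:] = [-0.0588  +0.1765  +0.0000  +0.0882  +0.1471  -0.0588]
  T[3,:] = [+0.0556  +0.1111  +0.0833  +0.0000  +0.1111  +0.1667]
  T[4,:] = [+0.1111  +0.1111  +0.6667  +0.1111  +0.0000  -0.6667]
  T[5,:] = [+0.1176  -0.1176  +0.0882  +0.1176  -0.0882  +0.0000]
moduli |λ_i(T)| = 0.5599, 0.4250, 0.1679, 0.1679, 0.1367, 0.1367.
ρ = 0.5599; 0.5599 < 1, so it converges for any x₀.

yes, ρ = 0.5599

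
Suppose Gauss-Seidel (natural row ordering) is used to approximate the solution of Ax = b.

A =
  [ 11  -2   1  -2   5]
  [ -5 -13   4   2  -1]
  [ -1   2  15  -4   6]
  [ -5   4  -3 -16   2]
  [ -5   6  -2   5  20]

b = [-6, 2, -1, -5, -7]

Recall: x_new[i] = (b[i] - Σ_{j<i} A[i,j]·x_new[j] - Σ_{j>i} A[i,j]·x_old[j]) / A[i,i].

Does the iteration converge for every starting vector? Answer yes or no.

Diagonal D = diag(11, -13, 15, -16, 20); L, U strict lower/upper.
GS T = -(D+L)⁻¹U: row 0 first, T[0,4] = -(5)/(11) = -0.4545; later rows by forward substitution.
  T[0,:] = [+0.0000  +0.1818  -0.0909  +0.1818  -0.4545]
  T[1,:] = [+0.0000  -0.0699  +0.3427  +0.0839  +0.0979]
  T[2,:] = [+0.0000  +0.0214  -0.0517  +0.2676  -0.4434]
  T[3,:] = [+0.0000  -0.0783  +0.1238  -0.0860  +0.3747]
  T[4,:] = [+0.0000  +0.0882  -0.1616  +0.0685  -0.2810]
|roots of det(T-λI)|: 0.6343, 0.1450, 0.1450, 0.0349, 0.0000.
spectral radius ρ = 0.6343; 0.6343 < 1, so it converges for any x₀.

yes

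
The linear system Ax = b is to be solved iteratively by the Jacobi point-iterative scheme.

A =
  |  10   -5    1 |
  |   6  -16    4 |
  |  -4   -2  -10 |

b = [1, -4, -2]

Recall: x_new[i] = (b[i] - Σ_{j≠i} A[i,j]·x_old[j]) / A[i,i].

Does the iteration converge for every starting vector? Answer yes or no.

yes

Split A = D + L + U, D = diag(10, -16, -10).
T_J = -D⁻¹(L+U): T[2,0] = -(-4)/(-10) = -0.4000; T[2,2] = 0.
  T[0,:] = [+0.0000, +0.5000, -0.1000]
  T[1,:] = [+0.3750, +0.0000, +0.2500]
  T[2,:] = [-0.4000, -0.2000, +0.0000]
moduli |λ_i(T)| = 0.5106, 0.2885, 0.2885.
spectral radius ρ = 0.5106; 0.5106 < 1, so it converges for any x₀.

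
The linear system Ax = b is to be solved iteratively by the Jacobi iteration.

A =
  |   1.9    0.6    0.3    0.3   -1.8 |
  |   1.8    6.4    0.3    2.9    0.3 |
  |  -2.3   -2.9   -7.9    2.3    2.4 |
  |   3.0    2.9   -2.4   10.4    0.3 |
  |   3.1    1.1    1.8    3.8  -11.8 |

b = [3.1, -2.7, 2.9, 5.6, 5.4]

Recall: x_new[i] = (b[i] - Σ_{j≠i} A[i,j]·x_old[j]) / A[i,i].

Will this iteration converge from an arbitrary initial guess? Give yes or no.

yes

Write A = D+L+U with D = diag(1.9, 6.4, -7.9, 10.4, -11.8).
Jacobi: T = -D⁻¹(L+U), T[2,3] = -(2.3)/(-7.9) = +0.2911; T[2,2] = 0.
  T[0,:] = [+0.0000, -0.3158, -0.1579, -0.1579, +0.9474]
  T[1,:] = [-0.2812, +0.0000, -0.0469, -0.4531, -0.0469]
  T[2,:] = [-0.2911, -0.3671, +0.0000, +0.2911, +0.3038]
  T[3,:] = [-0.2885, -0.2788, +0.2308, +0.0000, -0.0288]
  T[4,:] = [+0.2627, +0.0932, +0.1525, +0.3220, +0.0000]
|roots of det(T-λI)|: 0.8599, 0.5539, 0.5539, 0.2799, 0.0741.
ρ(T) = max|λ| = 0.8599; 0.8599 < 1 ⇒ converges.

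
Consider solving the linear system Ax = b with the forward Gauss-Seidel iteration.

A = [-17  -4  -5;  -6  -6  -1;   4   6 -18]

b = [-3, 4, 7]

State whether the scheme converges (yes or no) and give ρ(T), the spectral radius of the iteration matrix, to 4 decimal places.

yes, ρ = 0.2476

Diagonal D = diag(-17, -6, -18); L, U strict lower/upper.
GS T = -(D+L)⁻¹U: row 0 first, T[0,1] = -(-4)/(-17) = -0.2353; later rows by forward substitution.
  T[0,:] = [+0.0000, -0.2353, -0.2941]
  T[1,:] = [+0.0000, +0.2353, +0.1275]
  T[2,:] = [+0.0000, +0.0261, -0.0229]
moduli |λ_i(T)| = 0.2476, 0.0352, 0.0000.
ρ(T) = max|λ| = 0.2476; 0.2476 < 1, so it converges for any x₀.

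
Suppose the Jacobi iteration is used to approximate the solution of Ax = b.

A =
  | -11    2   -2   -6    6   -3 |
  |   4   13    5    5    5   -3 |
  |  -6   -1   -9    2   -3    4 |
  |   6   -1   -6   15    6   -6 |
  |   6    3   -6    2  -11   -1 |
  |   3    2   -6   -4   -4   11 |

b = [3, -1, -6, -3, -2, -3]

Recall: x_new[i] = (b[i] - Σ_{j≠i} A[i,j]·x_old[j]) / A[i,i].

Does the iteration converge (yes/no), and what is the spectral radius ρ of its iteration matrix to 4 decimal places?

no, ρ = 1.3650

Let D = diag(-11, 13, -9, 15, -11, 11); L, U the strict triangles.
Jacobi T = -D⁻¹(L+U): T[3,5] = -(-6)/(15) = +0.4000; T[3,3] = 0.
  T[0,:] = [+0.0000 +0.1818 -0.1818 -0.5455 +0.5455 -0.2727]
  T[1,:] = [-0.3077 +0.0000 -0.3846 -0.3846 -0.3846 +0.2308]
  T[2,:] = [-0.6667 -0.1111 +0.0000 +0.2222 -0.3333 +0.4444]
  T[3,:] = [-0.4000 +0.0667 +0.4000 +0.0000 -0.4000 +0.4000]
  T[4,:] = [+0.5455 +0.2727 -0.5455 +0.1818 +0.0000 -0.0909]
  T[5,:] = [-0.2727 -0.1818 +0.5455 +0.3636 +0.3636 +0.0000]
moduli |λ_i(T)| = 1.3650, 0.4772, 0.4772, 0.4066, 0.4066, 0.0597.
ρ(T) = max|λ| = 1.3650; 1.3650 > 1, so it fails to converge.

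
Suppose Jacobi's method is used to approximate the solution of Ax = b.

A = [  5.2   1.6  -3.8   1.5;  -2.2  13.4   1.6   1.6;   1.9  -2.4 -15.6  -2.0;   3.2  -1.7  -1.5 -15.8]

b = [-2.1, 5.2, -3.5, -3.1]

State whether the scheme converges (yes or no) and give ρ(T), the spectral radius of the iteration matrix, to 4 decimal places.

yes, ρ = 0.3286

Split A = D + L + U, D = diag(5.2, 13.4, -15.6, -15.8).
Jacobi T = -D⁻¹(L+U): T[0,2] = -(-3.8)/(5.2) = +0.7308; T[0,0] = 0.
  T[0,:] = [+0.0000, -0.3077, +0.7308, -0.2885]
  T[1,:] = [+0.1642, +0.0000, -0.1194, -0.1194]
  T[2,:] = [+0.1218, -0.1538, +0.0000, -0.1282]
  T[3,:] = [+0.2025, -0.1076, -0.0949, +0.0000]
|λ(T)| sorted: 0.3286, 0.2433, 0.2433, 0.1232.
spectral radius ρ = 0.3286; 0.3286 < 1, so it converges for any x₀.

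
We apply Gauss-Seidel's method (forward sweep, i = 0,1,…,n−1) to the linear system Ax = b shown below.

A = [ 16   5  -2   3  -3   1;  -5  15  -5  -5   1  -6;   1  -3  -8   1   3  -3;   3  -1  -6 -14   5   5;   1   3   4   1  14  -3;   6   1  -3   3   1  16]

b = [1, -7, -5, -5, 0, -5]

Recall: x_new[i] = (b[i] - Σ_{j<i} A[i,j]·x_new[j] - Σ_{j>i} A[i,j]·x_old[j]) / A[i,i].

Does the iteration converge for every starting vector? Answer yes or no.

yes

Diagonal D = diag(16, 15, -8, -14, 14, 16); L, U strict lower/upper.
T_GS = -(D+L)⁻¹U: row 0 first, T[0,4] = -(-3)/(16) = +0.1875; later rows by forward substitution.
  T[0,:] = [+0.0000 -0.3125 +0.1250 -0.1875 +0.1875 -0.0625]
  T[1,:] = [+0.0000 -0.1042 +0.3750 +0.2708 -0.0042 +0.3792]
  T[2,:] = [+0.0000 +0.0000 -0.1250 +0.0000 +0.4000 -0.5250]
  T[3,:] = [+0.0000 -0.0595 +0.0536 -0.0595 +0.2262 +0.5417]
  T[4,:] = [+0.0000 +0.0489 -0.0574 -0.0404 -0.1429 +0.2488]
  T[5,:] = [+0.0000 +0.1318 -0.1002 +0.0671 -0.0285 -0.2158]
|eigenvalues of T|: 0.5897, 0.3194, 0.3194, 0.2285, 0.0272, 0.0000.
ρ = 0.5897; 0.5897 < 1: convergent.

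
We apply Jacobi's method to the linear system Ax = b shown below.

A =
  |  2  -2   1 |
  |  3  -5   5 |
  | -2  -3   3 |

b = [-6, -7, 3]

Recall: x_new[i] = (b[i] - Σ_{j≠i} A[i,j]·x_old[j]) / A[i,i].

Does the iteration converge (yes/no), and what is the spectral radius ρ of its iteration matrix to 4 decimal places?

no, ρ = 1.2491

Diagonal D = diag(2, -5, 3); L, U strict lower/upper.
Jacobi: T = -D⁻¹(L+U), T[0,2] = -(1)/(2) = -0.5000; T[0,0] = 0.
  T[0,:] = [+0.0000, +1.0000, -0.5000]
  T[1,:] = [+0.6000, +0.0000, +1.0000]
  T[2,:] = [+0.6667, +1.0000, +0.0000]
|roots of det(T-λI)|: 1.2491, 0.9352, 0.3139.
ρ = 1.2491; 1.2491 > 1: divergent.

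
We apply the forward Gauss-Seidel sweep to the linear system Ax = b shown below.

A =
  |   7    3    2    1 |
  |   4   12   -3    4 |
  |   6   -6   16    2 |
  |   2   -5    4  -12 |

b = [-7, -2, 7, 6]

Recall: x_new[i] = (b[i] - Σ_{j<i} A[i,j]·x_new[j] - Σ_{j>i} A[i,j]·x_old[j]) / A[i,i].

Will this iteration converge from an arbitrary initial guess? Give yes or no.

yes

Diagonal D = diag(7, 12, 16, -12); L, U strict lower/upper.
Gauss-Seidel: T = -(D+L)⁻¹U, row 0 first, T[0,3] = -(1)/(7) = -0.1429; later rows by forward substitution.
  T[0,:] = [+0.0000, -0.4286, -0.2857, -0.1429]
  T[1,:] = [+0.0000, +0.1429, +0.3452, -0.2857]
  T[2,:] = [+0.0000, +0.2143, +0.2366, -0.1786]
  T[3,:] = [+0.0000, -0.0595, -0.1126, +0.0357]
eigenvalue magnitudes: 0.5407, 0.0643, 0.0643, 0.0000.
ρ = 0.5407; 0.5407 < 1: convergent.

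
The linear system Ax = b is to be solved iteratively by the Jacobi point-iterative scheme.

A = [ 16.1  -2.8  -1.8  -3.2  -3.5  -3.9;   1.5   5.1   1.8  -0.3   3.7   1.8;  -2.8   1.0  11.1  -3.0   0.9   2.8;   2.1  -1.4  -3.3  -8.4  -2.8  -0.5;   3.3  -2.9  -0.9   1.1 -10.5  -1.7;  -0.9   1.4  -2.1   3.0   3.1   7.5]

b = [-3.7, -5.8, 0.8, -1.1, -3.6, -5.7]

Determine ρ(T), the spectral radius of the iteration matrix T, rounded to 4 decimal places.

0.8448

Let D = diag(16.1, 5.1, 11.1, -8.4, -10.5, 7.5); L, U the strict triangles.
T_J = -D⁻¹(L+U): T[2,3] = -(-3)/(11.1) = +0.2703; T[2,2] = 0.
  T[0,:] = [+0.0000  +0.1739  +0.1118  +0.1988  +0.2174  +0.2422]
  T[1,:] = [-0.2941  +0.0000  -0.3529  +0.0588  -0.7255  -0.3529]
  T[2,:] = [+0.2523  -0.0901  +0.0000  +0.2703  -0.0811  -0.2523]
  T[3,:] = [+0.2500  -0.1667  -0.3929  +0.0000  -0.3333  -0.0595]
  T[4,:] = [+0.3143  -0.2762  -0.0857  +0.1048  +0.0000  -0.1619]
  T[5,:] = [+0.1200  -0.1867  +0.2800  -0.4000  -0.4133  +0.0000]
moduli |λ_i(T)| = 0.8448, 0.4570, 0.4570, 0.3730, 0.3730, 0.1113.
spectral radius ρ = 0.8448; 0.8448 < 1, so it converges for any x₀.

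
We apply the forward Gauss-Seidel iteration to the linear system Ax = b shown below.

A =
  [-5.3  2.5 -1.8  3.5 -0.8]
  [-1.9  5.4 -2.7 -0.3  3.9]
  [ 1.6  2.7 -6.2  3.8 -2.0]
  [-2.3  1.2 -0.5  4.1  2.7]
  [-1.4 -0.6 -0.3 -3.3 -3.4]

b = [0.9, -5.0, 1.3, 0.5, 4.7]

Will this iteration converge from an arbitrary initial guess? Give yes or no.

no

Diagonal D = diag(-5.3, 5.4, -6.2, 4.1, -3.4); L, U strict lower/upper.
T_GS = -(D+L)⁻¹U: row 0 first, T[0,1] = -(2.5)/(-5.3) = +0.4717; later rows by forward substitution.
  T[0,:] = [+0.0000  +0.4717  -0.3396  +0.6604  -0.1509]
  T[1,:] = [+0.0000  +0.1660  +0.3805  +0.2879  -0.7753]
  T[2,:] = [+0.0000  +0.1940  +0.0781  +0.9087  -0.6992]
  T[3,:] = [+0.0000  +0.2397  -0.2924  +0.3970  -0.6016]
  T[4,:] = [+0.0000  -0.4733  +0.3496  -0.7882  +0.8445]
eigenvalue magnitudes: 1.4114, 0.3637, 0.3637, 0.2099, 0.0000.
ρ = 1.4114; 1.4114 > 1, so it fails to converge.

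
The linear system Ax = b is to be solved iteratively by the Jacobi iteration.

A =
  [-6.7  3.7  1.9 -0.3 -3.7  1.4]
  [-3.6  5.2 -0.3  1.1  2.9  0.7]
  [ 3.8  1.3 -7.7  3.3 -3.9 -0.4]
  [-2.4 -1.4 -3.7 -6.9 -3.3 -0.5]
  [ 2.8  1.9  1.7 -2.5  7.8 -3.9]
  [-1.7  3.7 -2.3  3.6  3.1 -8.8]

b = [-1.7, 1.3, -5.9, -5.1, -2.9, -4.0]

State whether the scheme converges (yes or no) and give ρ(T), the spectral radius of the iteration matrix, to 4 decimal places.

no, ρ = 1.2503

Let D = diag(-6.7, 5.2, -7.7, -6.9, 7.8, -8.8); L, U the strict triangles.
T_J = -D⁻¹(L+U): T[4,2] = -(1.7)/(7.8) = -0.2179; T[4,4] = 0.
  T[0,:] = [+0.0000, +0.5522, +0.2836, -0.0448, -0.5522, +0.2090]
  T[1,:] = [+0.6923, +0.0000, +0.0577, -0.2115, -0.5577, -0.1346]
  T[2,:] = [+0.4935, +0.1688, +0.0000, +0.4286, -0.5065, -0.0519]
  T[3,:] = [-0.3478, -0.2029, -0.5362, +0.0000, -0.4783, -0.0725]
  T[4,:] = [-0.3590, -0.2436, -0.2179, +0.3205, +0.0000, +0.5000]
  T[5,:] = [-0.1932, +0.4205, -0.2614, +0.4091, +0.3523, +0.0000]
|roots of det(T-λI)|: 1.2503, 0.7165, 0.7165, 0.6917, 0.6917, 0.2188.
ρ = 1.2503; 1.2503 > 1: divergent.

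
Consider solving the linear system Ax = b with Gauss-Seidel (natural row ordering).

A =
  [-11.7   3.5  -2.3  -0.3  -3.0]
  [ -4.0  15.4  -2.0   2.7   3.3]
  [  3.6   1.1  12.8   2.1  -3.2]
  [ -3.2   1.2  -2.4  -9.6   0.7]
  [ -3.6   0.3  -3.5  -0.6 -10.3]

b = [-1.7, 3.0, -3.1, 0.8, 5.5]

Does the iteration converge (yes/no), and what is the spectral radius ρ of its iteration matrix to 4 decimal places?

Diagonal D = diag(-11.7, 15.4, 12.8, -9.6, -10.3); L, U strict lower/upper.
GS T = -(D+L)⁻¹U: row 0 first, T[0,4] = -(-3)/(-11.7) = -0.2564; later rows by forward substitution.
  T[0,:] = [+0.0000  +0.2991  -0.1966  -0.0256  -0.2564]
  T[1,:] = [+0.0000  +0.0777  +0.0788  -0.1820  -0.2809]
  T[2,:] = [+0.0000  -0.0908  +0.0485  -0.1412  +0.3463]
  T[3,:] = [+0.0000  -0.0673  +0.0632  +0.0211  +0.0367]
  T[4,:] = [+0.0000  -0.0675  +0.0508  +0.0504  -0.0384]
eigenvalue magnitudes: 0.2540, 0.1525, 0.0648, 0.0648, 0.0000.
ρ(T) = max|λ| = 0.2540; 0.2540 < 1, so it converges for any x₀.

yes, ρ = 0.2540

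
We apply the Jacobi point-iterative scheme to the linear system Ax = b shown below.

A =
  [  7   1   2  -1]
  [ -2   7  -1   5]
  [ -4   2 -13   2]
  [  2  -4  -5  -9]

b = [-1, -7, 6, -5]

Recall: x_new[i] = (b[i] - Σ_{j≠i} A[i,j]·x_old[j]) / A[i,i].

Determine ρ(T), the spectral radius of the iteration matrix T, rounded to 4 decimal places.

0.6506

Write A = D+L+U with D = diag(7, 7, -13, -9).
T_J = -D⁻¹(L+U): T[0,1] = -(1)/(7) = -0.1429; T[0,0] = 0.
  T[0,:] = [+0.0000 -0.1429 -0.2857 +0.1429]
  T[1,:] = [+0.2857 +0.0000 +0.1429 -0.7143]
  T[2,:] = [-0.3077 +0.1538 +0.0000 +0.1538]
  T[3,:] = [+0.2222 -0.4444 -0.5556 +0.0000]
eigenvalue magnitudes: 0.6506, 0.3481, 0.3481, 0.0443.
ρ(T) = max|λ| = 0.6506; 0.6506 < 1: convergent.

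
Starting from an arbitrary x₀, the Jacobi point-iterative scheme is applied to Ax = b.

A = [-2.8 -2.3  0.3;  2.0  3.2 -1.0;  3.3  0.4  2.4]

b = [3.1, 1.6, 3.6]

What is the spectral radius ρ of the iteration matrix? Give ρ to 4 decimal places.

0.8590

A = D + L + U where D = diag(-2.8, 3.2, 2.4).
Jacobi: T = -D⁻¹(L+U), T[2,0] = -(3.3)/(2.4) = -1.3750; T[2,2] = 0.
  T[0,:] = [+0.0000, -0.8214, +0.1071]
  T[1,:] = [-0.6250, +0.0000, +0.3125]
  T[2,:] = [-1.3750, -0.1667, +0.0000]
|eigenvalues of T|: 0.8590, 0.6511, 0.6511.
ρ(T) = max|λ| = 0.8590; 0.8590 < 1: convergent.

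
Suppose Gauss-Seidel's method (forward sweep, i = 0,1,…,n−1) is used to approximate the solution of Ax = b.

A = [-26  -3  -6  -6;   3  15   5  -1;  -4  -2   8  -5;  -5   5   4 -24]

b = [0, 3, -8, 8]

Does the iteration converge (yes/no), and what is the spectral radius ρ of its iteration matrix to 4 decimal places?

A = D + L + U where D = diag(-26, 15, 8, -24).
GS T = -(D+L)⁻¹U: row 0 first, T[0,3] = -(-6)/(-26) = -0.2308; later rows by forward substitution.
  T[0,:] = [+0.0000 -0.1154 -0.2308 -0.2308]
  T[1,:] = [+0.0000 +0.0231 -0.2872 +0.1128]
  T[2,:] = [+0.0000 -0.0519 -0.1872 +0.5378]
  T[3,:] = [+0.0000 +0.0202 -0.0429 +0.1612]
moduli |λ_i(T)| = 0.2197, 0.1510, 0.1510, 0.0000.
ρ = 0.2197; 0.2197 < 1 ⇒ converges.

yes, ρ = 0.2197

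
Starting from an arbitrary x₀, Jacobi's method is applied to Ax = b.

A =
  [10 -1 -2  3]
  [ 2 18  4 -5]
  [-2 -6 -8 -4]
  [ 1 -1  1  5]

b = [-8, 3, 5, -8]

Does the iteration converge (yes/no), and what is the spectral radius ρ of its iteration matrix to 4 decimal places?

Split A = D + L + U, D = diag(10, 18, -8, 5).
T_J = -D⁻¹(L+U): T[1,0] = -(2)/(18) = -0.1111; T[1,1] = 0.
  T[0,:] = [+0.0000, +0.1000, +0.2000, -0.3000]
  T[1,:] = [-0.1111, +0.0000, -0.2222, +0.2778]
  T[2,:] = [-0.2500, -0.7500, +0.0000, -0.5000]
  T[3,:] = [-0.2000, +0.2000, -0.2000, +0.0000]
|roots of det(T-λI)|: 0.6836, 0.3146, 0.3146, 0.0780.
ρ = 0.6836; 0.6836 < 1: convergent.

yes, ρ = 0.6836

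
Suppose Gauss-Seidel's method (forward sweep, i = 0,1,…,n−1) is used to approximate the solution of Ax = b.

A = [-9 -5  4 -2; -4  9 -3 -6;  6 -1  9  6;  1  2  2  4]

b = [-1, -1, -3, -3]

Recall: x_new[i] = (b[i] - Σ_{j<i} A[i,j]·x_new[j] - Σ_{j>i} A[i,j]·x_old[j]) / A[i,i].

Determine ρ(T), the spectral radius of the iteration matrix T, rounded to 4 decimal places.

Write A = D+L+U with D = diag(-9, 9, 9, 4).
GS T = -(D+L)⁻¹U: row 0 first, T[0,1] = -(-5)/(-9) = -0.5556; later rows by forward substitution.
  T[0,:] = [+0.0000 -0.5556 +0.4444 -0.2222]
  T[1,:] = [+0.0000 -0.2469 +0.5309 +0.5679]
  T[2,:] = [+0.0000 +0.3429 -0.2373 -0.4554]
  T[3,:] = [+0.0000 +0.0909 -0.2579 -0.0007]
|roots of det(T-λI)|: 0.8643, 0.2062, 0.1732, 0.0000.
spectral radius ρ = 0.8643; 0.8643 < 1 ⇒ converges.

0.8643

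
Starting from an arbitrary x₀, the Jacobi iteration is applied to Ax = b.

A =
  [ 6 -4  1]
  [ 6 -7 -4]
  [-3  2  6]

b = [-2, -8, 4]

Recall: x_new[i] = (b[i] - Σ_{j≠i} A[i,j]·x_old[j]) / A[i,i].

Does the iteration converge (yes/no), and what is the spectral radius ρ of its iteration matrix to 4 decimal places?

Write A = D+L+U with D = diag(6, -7, 6).
T_J = -D⁻¹(L+U): T[0,1] = -(-4)/(6) = +0.6667; T[0,0] = 0.
  T[0,:] = [+0.0000  +0.6667  -0.1667]
  T[1,:] = [+0.8571  +0.0000  -0.5714]
  T[2,:] = [+0.5000  -0.3333  +0.0000]
moduli |λ_i(T)| = 0.9137, 0.6857, 0.2280.
ρ = 0.9137; 0.9137 < 1: convergent.

yes, ρ = 0.9137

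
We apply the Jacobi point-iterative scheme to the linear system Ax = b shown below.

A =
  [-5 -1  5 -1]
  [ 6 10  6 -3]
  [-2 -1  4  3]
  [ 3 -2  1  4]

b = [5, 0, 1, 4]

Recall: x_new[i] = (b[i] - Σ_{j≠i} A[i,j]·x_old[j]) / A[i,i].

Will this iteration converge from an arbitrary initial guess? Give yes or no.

no

Write A = D+L+U with D = diag(-5, 10, 4, 4).
Jacobi: T = -D⁻¹(L+U), T[0,3] = -(-1)/(-5) = -0.2000; T[0,0] = 0.
  T[0,:] = [+0.0000, -0.2000, +1.0000, -0.2000]
  T[1,:] = [-0.6000, +0.0000, -0.6000, +0.3000]
  T[2,:] = [+0.5000, +0.2500, +0.0000, -0.7500]
  T[3,:] = [-0.7500, +0.5000, -0.2500, +0.0000]
moduli |λ_i(T)| = 1.3009, 0.6184, 0.6184, 0.3845.
spectral radius ρ = 1.3009; 1.3009 > 1 ⇒ diverges.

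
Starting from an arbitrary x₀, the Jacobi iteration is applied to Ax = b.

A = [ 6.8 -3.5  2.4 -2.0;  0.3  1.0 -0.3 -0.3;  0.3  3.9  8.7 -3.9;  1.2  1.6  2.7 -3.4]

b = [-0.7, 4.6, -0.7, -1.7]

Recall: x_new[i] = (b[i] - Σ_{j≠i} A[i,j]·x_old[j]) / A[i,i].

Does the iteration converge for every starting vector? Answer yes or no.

yes

A = D + L + U where D = diag(6.8, 1, 8.7, -3.4).
Jacobi: T = -D⁻¹(L+U), T[0,3] = -(-2)/(6.8) = +0.2941; T[0,0] = 0.
  T[0,:] = [+0.0000  +0.5147  -0.3529  +0.2941]
  T[1,:] = [-0.3000  +0.0000  +0.3000  +0.3000]
  T[2,:] = [-0.0345  -0.4483  +0.0000  +0.4483]
  T[3,:] = [+0.3529  +0.4706  +0.7941  +0.0000]
|eigenvalues of T|: 0.8465, 0.6720, 0.5245, 0.5245.
ρ(T) = max|λ| = 0.8465; 0.8465 < 1: convergent.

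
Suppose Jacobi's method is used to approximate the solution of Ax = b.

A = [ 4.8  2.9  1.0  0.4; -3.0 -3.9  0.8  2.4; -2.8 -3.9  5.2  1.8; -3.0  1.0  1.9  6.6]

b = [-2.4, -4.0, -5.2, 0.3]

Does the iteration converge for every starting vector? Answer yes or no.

Write A = D+L+U with D = diag(4.8, -3.9, 5.2, 6.6).
T_J = -D⁻¹(L+U): T[2,0] = -(-2.8)/(5.2) = +0.5385; T[2,2] = 0.
  T[0,:] = [+0.0000  -0.6042  -0.2083  -0.0833]
  T[1,:] = [-0.7692  +0.0000  +0.2051  +0.6154]
  T[2,:] = [+0.5385  +0.7500  +0.0000  -0.3462]
  T[3,:] = [+0.4545  -0.1515  -0.2879  +0.0000]
eigenvalue magnitudes: 0.8288, 0.5416, 0.5416, 0.0887.
ρ = 0.8288; 0.8288 < 1 ⇒ converges.

yes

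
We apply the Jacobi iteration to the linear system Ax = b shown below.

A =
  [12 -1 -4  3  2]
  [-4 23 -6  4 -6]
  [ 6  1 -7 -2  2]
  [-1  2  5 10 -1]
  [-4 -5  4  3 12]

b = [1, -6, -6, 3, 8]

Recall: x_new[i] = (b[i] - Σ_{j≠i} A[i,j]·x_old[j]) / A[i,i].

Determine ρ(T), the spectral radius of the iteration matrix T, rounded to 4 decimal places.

0.8570

A = D + L + U where D = diag(12, 23, -7, 10, 12).
Jacobi: T = -D⁻¹(L+U), T[2,0] = -(6)/(-7) = +0.8571; T[2,2] = 0.
  T[0,:] = [+0.0000 +0.0833 +0.3333 -0.2500 -0.1667]
  T[1,:] = [+0.1739 +0.0000 +0.2609 -0.1739 +0.2609]
  T[2,:] = [+0.8571 +0.1429 +0.0000 -0.2857 +0.2857]
  T[3,:] = [+0.1000 -0.2000 -0.5000 +0.0000 +0.1000]
  T[4,:] = [+0.3333 +0.4167 -0.3333 -0.2500 +0.0000]
|eigenvalues of T|: 0.8570, 0.5813, 0.5813, 0.2413, 0.2116.
spectral radius ρ = 0.8570; 0.8570 < 1, so it converges for any x₀.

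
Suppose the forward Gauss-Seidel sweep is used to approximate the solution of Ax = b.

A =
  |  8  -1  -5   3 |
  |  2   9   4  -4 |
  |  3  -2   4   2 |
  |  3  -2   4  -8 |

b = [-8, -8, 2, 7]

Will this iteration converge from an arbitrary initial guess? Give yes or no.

Split A = D + L + U, D = diag(8, 9, 4, -8).
GS T = -(D+L)⁻¹U: row 0 first, T[0,1] = -(-1)/(8) = +0.1250; later rows by forward substitution.
  T[0,:] = [+0.0000 +0.1250 +0.6250 -0.3750]
  T[1,:] = [+0.0000 -0.0278 -0.5833 +0.5278]
  T[2,:] = [+0.0000 -0.1076 -0.7604 +0.0451]
  T[3,:] = [+0.0000 +0.0000 +0.0000 -0.2500]
|eigenvalues of T|: 0.8379, 0.2500, 0.0497, 0.0000.
spectral radius ρ = 0.8379; 0.8379 < 1 ⇒ converges.

yes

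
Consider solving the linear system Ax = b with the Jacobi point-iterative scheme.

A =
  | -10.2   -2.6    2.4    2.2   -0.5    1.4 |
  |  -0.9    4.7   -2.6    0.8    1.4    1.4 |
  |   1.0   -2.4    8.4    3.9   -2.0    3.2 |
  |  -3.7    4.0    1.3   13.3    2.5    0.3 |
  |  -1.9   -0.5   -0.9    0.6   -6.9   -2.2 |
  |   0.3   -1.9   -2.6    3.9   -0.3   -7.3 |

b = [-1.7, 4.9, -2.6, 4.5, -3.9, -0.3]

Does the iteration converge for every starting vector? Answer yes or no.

Split A = D + L + U, D = diag(-10.2, 4.7, 8.4, 13.3, -6.9, -7.3).
T_J = -D⁻¹(L+U): T[5,0] = -(0.3)/(-7.3) = +0.0411; T[5,5] = 0.
  T[0,:] = [+0.0000  -0.2549  +0.2353  +0.2157  -0.0490  +0.1373]
  T[1,:] = [+0.1915  +0.0000  +0.5532  -0.1702  -0.2979  -0.2979]
  T[2,:] = [-0.1190  +0.2857  +0.0000  -0.4643  +0.2381  -0.3810]
  T[3,:] = [+0.2782  -0.3008  -0.0977  +0.0000  -0.1880  -0.0226]
  T[4,:] = [-0.2754  -0.0725  -0.1304  +0.0870  +0.0000  -0.3188]
  T[5,:] = [+0.0411  -0.2603  -0.3562  +0.5342  -0.0411  +0.0000]
|roots of det(T-λI)|: 0.9145, 0.4089, 0.3911, 0.3911, 0.2702, 0.2702.
spectral radius ρ = 0.9145; 0.9145 < 1, so it converges for any x₀.

yes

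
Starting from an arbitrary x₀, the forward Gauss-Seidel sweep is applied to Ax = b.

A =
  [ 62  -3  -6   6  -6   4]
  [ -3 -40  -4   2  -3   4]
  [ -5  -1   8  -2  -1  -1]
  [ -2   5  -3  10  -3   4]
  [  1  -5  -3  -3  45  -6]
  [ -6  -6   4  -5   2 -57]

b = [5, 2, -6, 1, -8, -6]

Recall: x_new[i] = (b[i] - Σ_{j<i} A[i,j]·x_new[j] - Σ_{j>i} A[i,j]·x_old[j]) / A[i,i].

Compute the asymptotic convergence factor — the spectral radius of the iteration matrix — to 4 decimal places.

A = D + L + U where D = diag(62, -40, 8, 10, 45, -57).
T_GS = -(D+L)⁻¹U: row 0 first, T[0,2] = -(-6)/(62) = +0.0968; later rows by forward substitution.
  T[0,:] = [+0.0000  +0.0484  +0.0968  -0.0968  +0.0968  -0.0645]
  T[1,:] = [+0.0000  -0.0036  -0.1073  +0.0573  -0.0823  +0.1048]
  T[2,:] = [+0.0000  +0.0298  +0.0471  +0.1967  +0.1752  +0.0978]
  T[3,:] = [+0.0000  +0.0204  +0.0871  +0.0110  +0.4130  -0.4360]
  T[4,:] = [+0.0000  +0.0019  -0.0051  +0.0224  +0.0279  +0.1239]
  T[5,:] = [+0.0000  -0.0043  -0.0034  +0.0178  -0.0245  +0.0452]
eigenvalue magnitudes: 0.1719, 0.0888, 0.0888, 0.0613, 0.0613, 0.0000.
ρ = 0.1719; 0.1719 < 1, so it converges for any x₀.

0.1719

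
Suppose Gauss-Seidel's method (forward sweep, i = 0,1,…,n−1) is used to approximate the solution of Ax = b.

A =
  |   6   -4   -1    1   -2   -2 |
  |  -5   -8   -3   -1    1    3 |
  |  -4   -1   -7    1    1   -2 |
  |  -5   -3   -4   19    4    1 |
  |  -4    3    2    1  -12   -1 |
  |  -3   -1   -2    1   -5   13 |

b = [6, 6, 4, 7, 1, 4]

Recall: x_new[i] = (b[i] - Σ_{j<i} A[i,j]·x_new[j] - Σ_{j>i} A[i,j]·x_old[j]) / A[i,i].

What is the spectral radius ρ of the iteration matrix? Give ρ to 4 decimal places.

A = D + L + U where D = diag(6, -8, -7, 19, -12, 13).
Gauss-Seidel: T = -(D+L)⁻¹U, row 0 first, T[0,4] = -(-2)/(6) = +0.3333; later rows by forward substitution.
  T[0,:] = [+0.0000 +0.6667 +0.1667 -0.1667 +0.3333 +0.3333]
  T[1,:] = [+0.0000 -0.4167 -0.4792 -0.0208 -0.0833 +0.1667]
  T[2,:] = [+0.0000 -0.3214 -0.0268 +0.2411 -0.0357 -0.5000]
  T[3,:] = [+0.0000 +0.0420 -0.0374 +0.0036 -0.1435 -0.0439]
  T[4,:] = [+0.0000 -0.3765 -0.1829 +0.0908 -0.1499 -0.2398]
  T[5,:] = [+0.0000 -0.0757 -0.0700 +0.0317 +0.0184 -0.0760]
|λ(T)| sorted: 0.7313, 0.1516, 0.1516, 0.1174, 0.0733, 0.0000.
ρ = 0.7313; 0.7313 < 1 ⇒ converges.

0.7313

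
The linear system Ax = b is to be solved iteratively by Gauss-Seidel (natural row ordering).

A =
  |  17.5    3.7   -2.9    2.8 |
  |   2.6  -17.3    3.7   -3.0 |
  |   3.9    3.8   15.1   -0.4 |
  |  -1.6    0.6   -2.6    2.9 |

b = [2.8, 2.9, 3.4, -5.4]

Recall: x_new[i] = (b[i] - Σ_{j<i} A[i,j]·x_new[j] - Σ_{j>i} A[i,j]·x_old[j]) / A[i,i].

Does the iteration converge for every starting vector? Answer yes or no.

yes

Let D = diag(17.5, -17.3, 15.1, 2.9); L, U the strict triangles.
Gauss-Seidel: T = -(D+L)⁻¹U, row 0 first, T[0,1] = -(3.7)/(17.5) = -0.2114; later rows by forward substitution.
  T[0,:] = [+0.0000, -0.2114, +0.1657, -0.1600]
  T[1,:] = [+0.0000, -0.0318, +0.2388, -0.1975]
  T[2,:] = [+0.0000, +0.0626, -0.1029, +0.1175]
  T[3,:] = [+0.0000, -0.0539, -0.0502, +0.0579]
moduli |λ_i(T)| = 0.2083, 0.0998, 0.0318, 0.0000.
ρ(T) = max|λ| = 0.2083; 0.2083 < 1 ⇒ converges.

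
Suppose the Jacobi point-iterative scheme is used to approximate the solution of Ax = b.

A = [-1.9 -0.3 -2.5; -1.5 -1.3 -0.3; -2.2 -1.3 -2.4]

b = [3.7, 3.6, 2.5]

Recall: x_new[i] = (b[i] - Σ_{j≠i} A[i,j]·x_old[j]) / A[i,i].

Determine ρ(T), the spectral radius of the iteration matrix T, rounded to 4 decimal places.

Diagonal D = diag(-1.9, -1.3, -2.4); L, U strict lower/upper.
T_J = -D⁻¹(L+U): T[0,2] = -(-2.5)/(-1.9) = -1.3158; T[0,0] = 0.
  T[0,:] = [+0.0000, -0.1579, -1.3158]
  T[1,:] = [-1.1538, +0.0000, -0.2308]
  T[2,:] = [-0.9167, -0.5417, +0.0000]
|eigenvalues of T|: 1.4503, 0.7682, 0.7682.
ρ(T) = max|λ| = 1.4503; 1.4503 > 1, so it fails to converge.

1.4503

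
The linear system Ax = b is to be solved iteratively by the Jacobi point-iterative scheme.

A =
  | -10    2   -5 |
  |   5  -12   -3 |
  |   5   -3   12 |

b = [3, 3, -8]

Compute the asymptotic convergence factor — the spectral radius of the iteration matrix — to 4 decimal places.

0.5361

Split A = D + L + U, D = diag(-10, -12, 12).
Jacobi T = -D⁻¹(L+U): T[1,0] = -(5)/(-12) = +0.4167; T[1,1] = 0.
  T[0,:] = [+0.0000, +0.2000, -0.5000]
  T[1,:] = [+0.4167, +0.0000, -0.2500]
  T[2,:] = [-0.4167, +0.2500, +0.0000]
eigenvalue magnitudes: 0.5361, 0.3846, 0.1516.
ρ(T) = max|λ| = 0.5361; 0.5361 < 1, so it converges for any x₀.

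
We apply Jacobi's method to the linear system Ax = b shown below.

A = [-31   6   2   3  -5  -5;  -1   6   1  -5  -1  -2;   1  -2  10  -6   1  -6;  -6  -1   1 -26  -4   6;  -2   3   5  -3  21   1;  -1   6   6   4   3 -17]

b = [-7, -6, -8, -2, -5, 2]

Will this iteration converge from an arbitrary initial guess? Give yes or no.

Diagonal D = diag(-31, 6, 10, -26, 21, -17); L, U strict lower/upper.
Jacobi T = -D⁻¹(L+U): T[2,3] = -(-6)/(10) = +0.6000; T[2,2] = 0.
  T[0,:] = [+0.0000, +0.1935, +0.0645, +0.0968, -0.1613, -0.1613]
  T[1,:] = [+0.1667, +0.0000, -0.1667, +0.8333, +0.1667, +0.3333]
  T[2,:] = [-0.1000, +0.2000, +0.0000, +0.6000, -0.1000, +0.6000]
  T[3,:] = [-0.2308, -0.0385, +0.0385, +0.0000, -0.1538, +0.2308]
  T[4,:] = [+0.0952, -0.1429, -0.2381, +0.1429, +0.0000, -0.0476]
  T[5,:] = [-0.0588, +0.3529, +0.3529, +0.2353, +0.1765, +0.0000]
|eigenvalues of T|: 0.6939, 0.5188, 0.3055, 0.3055, 0.1284, 0.1102.
ρ = 0.6939; 0.6939 < 1 ⇒ converges.

yes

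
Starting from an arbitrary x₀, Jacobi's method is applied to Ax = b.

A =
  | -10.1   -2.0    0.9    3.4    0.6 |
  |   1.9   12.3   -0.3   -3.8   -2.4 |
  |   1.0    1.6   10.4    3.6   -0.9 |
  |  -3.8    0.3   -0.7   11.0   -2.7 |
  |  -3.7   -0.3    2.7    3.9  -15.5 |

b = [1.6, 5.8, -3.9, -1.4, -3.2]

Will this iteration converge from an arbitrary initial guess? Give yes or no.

Diagonal D = diag(-10.1, 12.3, 10.4, 11, -15.5); L, U strict lower/upper.
Jacobi: T = -D⁻¹(L+U), T[4,2] = -(2.7)/(-15.5) = +0.1742; T[4,4] = 0.
  T[0,:] = [+0.0000 -0.1980 +0.0891 +0.3366 +0.0594]
  T[1,:] = [-0.1545 +0.0000 +0.0244 +0.3089 +0.1951]
  T[2,:] = [-0.0962 -0.1538 +0.0000 -0.3462 +0.0865]
  T[3,:] = [+0.3455 -0.0273 +0.0636 +0.0000 +0.2455]
  T[4,:] = [-0.2387 -0.0194 +0.1742 +0.2516 +0.0000]
|λ(T)| sorted: 0.5050, 0.3425, 0.3425, 0.2285, 0.1898.
ρ(T) = max|λ| = 0.5050; 0.5050 < 1: convergent.

yes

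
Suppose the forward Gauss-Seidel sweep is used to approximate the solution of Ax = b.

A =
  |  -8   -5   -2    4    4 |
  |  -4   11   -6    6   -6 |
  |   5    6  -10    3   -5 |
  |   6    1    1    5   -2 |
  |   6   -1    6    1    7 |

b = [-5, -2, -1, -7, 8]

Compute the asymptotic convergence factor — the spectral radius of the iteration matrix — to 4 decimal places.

1.2646

Split A = D + L + U, D = diag(-8, 11, -10, 5, 7).
Gauss-Seidel: T = -(D+L)⁻¹U, row 0 first, T[0,2] = -(-2)/(-8) = -0.2500; later rows by forward substitution.
  T[0,:] = [+0.0000 -0.6250 -0.2500 +0.5000 +0.5000]
  T[1,:] = [+0.0000 -0.2273 +0.4545 -0.3636 +0.7273]
  T[2,:] = [+0.0000 -0.4489 +0.1477 +0.3318 +0.1864]
  T[3,:] = [+0.0000 +0.8852 +0.1795 -0.5936 -0.3827]
  T[4,:] = [+0.0000 +0.7615 +0.1269 -0.6801 -0.4297]
moduli |λ_i(T)| = 1.2646, 0.3773, 0.3773, 0.1948, 0.0000.
ρ = 1.2646; 1.2646 > 1: divergent.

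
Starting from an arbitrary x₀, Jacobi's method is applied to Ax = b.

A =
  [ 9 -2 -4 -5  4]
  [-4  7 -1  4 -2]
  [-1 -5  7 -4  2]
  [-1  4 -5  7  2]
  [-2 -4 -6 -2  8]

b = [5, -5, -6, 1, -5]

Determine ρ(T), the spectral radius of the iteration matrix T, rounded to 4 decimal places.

Let D = diag(9, 7, 7, 7, 8); L, U the strict triangles.
T_J = -D⁻¹(L+U): T[3,2] = -(-5)/(7) = +0.7143; T[3,3] = 0.
  T[0,:] = [+0.0000 +0.2222 +0.4444 +0.5556 -0.4444]
  T[1,:] = [+0.5714 +0.0000 +0.1429 -0.5714 +0.2857]
  T[2,:] = [+0.1429 +0.7143 +0.0000 +0.5714 -0.2857]
  T[3,:] = [+0.1429 -0.5714 +0.7143 +0.0000 -0.2857]
  T[4,:] = [+0.2500 +0.5000 +0.7500 +0.2500 +0.0000]
|eigenvalues of T|: 1.1210, 0.6982, 0.6982, 0.1791, 0.1274.
spectral radius ρ = 1.1210; 1.1210 > 1 ⇒ diverges.

1.1210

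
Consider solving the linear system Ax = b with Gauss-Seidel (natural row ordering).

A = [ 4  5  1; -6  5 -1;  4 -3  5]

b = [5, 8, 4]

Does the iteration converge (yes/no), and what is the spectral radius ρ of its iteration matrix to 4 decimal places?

no, ρ = 1.4939

Split A = D + L + U, D = diag(4, 5, 5).
GS T = -(D+L)⁻¹U: row 0 first, T[0,1] = -(5)/(4) = -1.2500; later rows by forward substitution.
  T[0,:] = [+0.0000, -1.2500, -0.2500]
  T[1,:] = [+0.0000, -1.5000, -0.1000]
  T[2,:] = [+0.0000, +0.1000, +0.1400]
|roots of det(T-λI)|: 1.4939, 0.1339, 0.0000.
ρ = 1.4939; 1.4939 > 1 ⇒ diverges.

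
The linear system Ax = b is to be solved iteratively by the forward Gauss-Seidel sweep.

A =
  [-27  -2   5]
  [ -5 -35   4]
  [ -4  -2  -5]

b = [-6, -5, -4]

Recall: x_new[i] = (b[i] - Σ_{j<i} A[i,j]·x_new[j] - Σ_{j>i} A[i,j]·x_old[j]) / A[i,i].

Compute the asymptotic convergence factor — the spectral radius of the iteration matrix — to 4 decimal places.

Diagonal D = diag(-27, -35, -5); L, U strict lower/upper.
GS T = -(D+L)⁻¹U: row 0 first, T[0,2] = -(5)/(-27) = +0.1852; later rows by forward substitution.
  T[0,:] = [+0.0000 -0.0741 +0.1852]
  T[1,:] = [+0.0000 +0.0106 +0.0878]
  T[2,:] = [+0.0000 +0.0550 -0.1833]
|roots of det(T-λI)|: 0.2056, 0.0329, 0.0000.
spectral radius ρ = 0.2056; 0.2056 < 1, so it converges for any x₀.

0.2056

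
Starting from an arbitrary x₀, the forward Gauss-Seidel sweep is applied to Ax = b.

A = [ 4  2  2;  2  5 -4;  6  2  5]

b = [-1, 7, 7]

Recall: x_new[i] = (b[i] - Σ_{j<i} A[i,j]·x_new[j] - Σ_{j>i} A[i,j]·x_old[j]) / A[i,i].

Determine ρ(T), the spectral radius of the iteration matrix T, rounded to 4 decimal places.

Let D = diag(4, 5, 5); L, U the strict triangles.
Gauss-Seidel: T = -(D+L)⁻¹U, row 0 first, T[0,2] = -(2)/(4) = -0.5000; later rows by forward substitution.
  T[0,:] = [+0.0000  -0.5000  -0.5000]
  T[1,:] = [+0.0000  +0.2000  +1.0000]
  T[2,:] = [+0.0000  +0.5200  +0.2000]
|eigenvalues of T|: 0.9211, 0.5211, 0.0000.
spectral radius ρ = 0.9211; 0.9211 < 1, so it converges for any x₀.

0.9211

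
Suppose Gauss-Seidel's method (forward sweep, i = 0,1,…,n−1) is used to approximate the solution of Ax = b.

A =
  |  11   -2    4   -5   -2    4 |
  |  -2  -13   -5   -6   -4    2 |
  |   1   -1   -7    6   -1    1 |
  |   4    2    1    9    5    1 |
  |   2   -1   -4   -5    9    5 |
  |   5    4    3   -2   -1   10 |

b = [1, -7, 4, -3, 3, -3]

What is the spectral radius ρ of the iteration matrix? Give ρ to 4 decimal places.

A = D + L + U where D = diag(11, -13, -7, 9, 9, 10).
T_GS = -(D+L)⁻¹U: row 0 first, T[0,4] = -(-2)/(11) = +0.1818; later rows by forward substitution.
  T[0,:] = [+0.0000, +0.1818, -0.3636, +0.4545, +0.1818, -0.3636]
  T[1,:] = [+0.0000, -0.0280, -0.3287, -0.5315, -0.3357, +0.2098]
  T[2,:] = [+0.0000, +0.0300, -0.0050, +0.9980, -0.0689, +0.0609]
  T[3,:] = [+0.0000, -0.0779, +0.2352, -0.1948, -0.5541, -0.0029]
  T[4,:] = [+0.0000, -0.0735, +0.1727, +0.1753, -0.4162, -0.4260]
  T[5,:] = [+0.0000, -0.1116, +0.3791, -0.3355, -0.0884, +0.0364]
moduli |λ_i(T)| = 0.9253, 0.4676, 0.4655, 0.4655, 0.0987, 0.0000.
ρ(T) = max|λ| = 0.9253; 0.9253 < 1 ⇒ converges.

0.9253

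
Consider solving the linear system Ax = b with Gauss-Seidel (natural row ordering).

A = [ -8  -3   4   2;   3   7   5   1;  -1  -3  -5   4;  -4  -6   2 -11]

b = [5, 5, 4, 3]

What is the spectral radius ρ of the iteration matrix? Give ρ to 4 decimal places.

Diagonal D = diag(-8, 7, -5, -11); L, U strict lower/upper.
GS T = -(D+L)⁻¹U: row 0 first, T[0,1] = -(-3)/(-8) = -0.3750; later rows by forward substitution.
  T[0,:] = [+0.0000 -0.3750 +0.5000 +0.2500]
  T[1,:] = [+0.0000 +0.1607 -0.9286 -0.2500]
  T[2,:] = [+0.0000 -0.0214 +0.4571 +0.9000]
  T[3,:] = [+0.0000 +0.0448 +0.4078 +0.2091]
|roots of det(T-λI)|: 0.9230, 0.3425, 0.2465, 0.0000.
ρ = 0.9230; 0.9230 < 1 ⇒ converges.

0.9230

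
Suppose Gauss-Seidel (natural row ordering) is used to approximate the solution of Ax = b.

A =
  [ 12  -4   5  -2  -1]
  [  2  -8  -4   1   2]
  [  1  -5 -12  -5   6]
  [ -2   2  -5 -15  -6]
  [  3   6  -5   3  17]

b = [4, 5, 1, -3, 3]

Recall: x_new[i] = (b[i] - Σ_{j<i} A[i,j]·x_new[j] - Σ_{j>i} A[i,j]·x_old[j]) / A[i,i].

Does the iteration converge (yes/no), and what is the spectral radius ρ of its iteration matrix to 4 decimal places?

Let D = diag(12, -8, -12, -15, 17); L, U the strict triangles.
T_GS = -(D+L)⁻¹U: row 0 first, T[0,2] = -(5)/(12) = -0.4167; later rows by forward substitution.
  T[0,:] = [+0.0000  +0.3333  -0.4167  +0.1667  +0.0833]
  T[1,:] = [+0.0000  +0.0833  -0.6042  +0.1667  +0.2708]
  T[2,:] = [+0.0000  -0.0069  +0.2170  -0.4722  +0.3941]
  T[3,:] = [+0.0000  -0.0310  -0.0973  +0.1574  -0.5064]
  T[4,:] = [+0.0000  -0.0848  +0.3678  -0.2549  +0.0950]
|eigenvalues of T|: 0.8540, 0.2201, 0.2201, 0.1185, 0.0000.
spectral radius ρ = 0.8540; 0.8540 < 1 ⇒ converges.

yes, ρ = 0.8540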